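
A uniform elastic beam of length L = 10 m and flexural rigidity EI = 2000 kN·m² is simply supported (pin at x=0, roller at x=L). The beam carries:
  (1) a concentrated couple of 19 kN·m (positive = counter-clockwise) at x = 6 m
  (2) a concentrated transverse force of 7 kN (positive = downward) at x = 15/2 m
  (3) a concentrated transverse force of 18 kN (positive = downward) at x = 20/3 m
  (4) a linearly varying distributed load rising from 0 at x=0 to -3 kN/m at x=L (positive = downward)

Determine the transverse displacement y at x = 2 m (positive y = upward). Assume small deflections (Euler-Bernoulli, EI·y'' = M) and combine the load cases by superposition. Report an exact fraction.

Load 1 — applied couple M₀=19 kN·m at a=6 m (b=L-a=4):
  y_1 = (M₀x³/(6L)+C₁x)/EI  [x≤a] with C₁=M₀(3b²-L²)/(6L)=-247/15 = (19·2³/(6·10)+(-247/15)·2)/2000 = -19/1250 m
Load 2 — point force P=7 kN at a=15/2 m (b=L-a=5/2):
  y_2 = -Pbx(L²-b²-x²)/(6LEI)  [x≤a] = -7·(5/2)·2·(10²-(5/2)²-2²)/(6·10·2000) = -2513/96000 m
Load 3 — point force P=18 kN at a=20/3 m (b=L-a=10/3):
  y_3 = -Pbx(L²-b²-x²)/(6LEI)  [x≤a] = -18·(10/3)·2·(10²-(10/3)²-2²)/(6·10·2000) = -191/2250 m
Load 4 — triangular load w₀=-3 kN/m (0→w₀ over full span):
  y_4 = -w₀x(7L⁴-10L²x²+3x⁴)/(360LEI) = -(-3)·2·(7·10⁴-10·10²·2²+3·2⁴)/(360·10·2000) = 172/3125 m
Superposition: y = Σ y_i = -512827/7200000 m ≈ -0.071226 m

y(2) = -512827/7200000 m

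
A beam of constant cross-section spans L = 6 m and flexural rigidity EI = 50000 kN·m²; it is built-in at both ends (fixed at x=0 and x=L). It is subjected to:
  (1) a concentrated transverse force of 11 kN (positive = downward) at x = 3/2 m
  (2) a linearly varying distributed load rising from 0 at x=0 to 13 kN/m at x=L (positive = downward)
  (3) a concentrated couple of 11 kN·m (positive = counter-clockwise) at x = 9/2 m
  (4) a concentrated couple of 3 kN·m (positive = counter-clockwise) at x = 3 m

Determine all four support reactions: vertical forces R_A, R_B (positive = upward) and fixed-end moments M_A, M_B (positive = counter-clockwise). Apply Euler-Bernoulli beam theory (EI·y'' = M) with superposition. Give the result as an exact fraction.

R_A = 3807/160 kN, M_A = 4651/160 kN·m, R_B = 4193/160 kN, M_B = -4449/160 kN·m

Load 1 — point force P=11 kN at a=3/2 m (b=L-a=9/2):
  R_A = Pb²(3a+b)/L³ = 11·(9/2)²·(3·(3/2)+(9/2))/6³ = 297/32 kN
  M_A = Pab²/L² = 11·(3/2)·(9/2)²/6² = 297/32 kN·m
  R_B = Pa²(a+3b)/L³ = 11·(3/2)²·((3/2)+3·(9/2))/6³ = 55/32 kN
  M_B = -Pa²b/L² = -11·(3/2)²·(9/2)/6² = -99/32 kN·m
Load 2 — triangular load w₀=13 kN/m (0→w₀ over full span):
  R_A = 3w₀L/20 = 3·13·6/20 = 117/10 kN
  M_A = w₀L²/30 = 13·6²/30 = 78/5 kN·m
  R_B = 7w₀L/20 = 7·13·6/20 = 273/10 kN
  M_B = -w₀L²/20 = -13·6²/20 = -117/5 kN·m
Load 3 — applied couple M₀=11 kN·m at a=9/2 m (b=L-a=3/2):
  R_A = 6M₀ab/L³ = 6·11·(9/2)·(3/2)/6³ = 33/16 kN
  M_A = M₀b(2a-b)/L² = 11·(3/2)·(2·(9/2)-(3/2))/6² = 55/16 kN·m
  R_B = -6M₀ab/L³ = -6·11·(9/2)·(3/2)/6³ = -33/16 kN
  M_B = M₀a(2b-a)/L² = 11·(9/2)·(2·(3/2)-(9/2))/6² = -33/16 kN·m
Load 4 — applied couple M₀=3 kN·m at a=3 m (b=L-a=3):
  R_A = 6M₀ab/L³ = 6·3·3·3/6³ = 3/4 kN
  M_A = M₀b(2a-b)/L² = 3·3·(2·3-3)/6² = 3/4 kN·m
  R_B = -6M₀ab/L³ = -6·3·3·3/6³ = -3/4 kN
  M_B = M₀a(2b-a)/L² = 3·3·(2·3-3)/6² = 3/4 kN·m
Superposition: R_A = 3807/160 kN, M_A = 4651/160 kN·m, R_B = 4193/160 kN, M_B = -4449/160 kN·m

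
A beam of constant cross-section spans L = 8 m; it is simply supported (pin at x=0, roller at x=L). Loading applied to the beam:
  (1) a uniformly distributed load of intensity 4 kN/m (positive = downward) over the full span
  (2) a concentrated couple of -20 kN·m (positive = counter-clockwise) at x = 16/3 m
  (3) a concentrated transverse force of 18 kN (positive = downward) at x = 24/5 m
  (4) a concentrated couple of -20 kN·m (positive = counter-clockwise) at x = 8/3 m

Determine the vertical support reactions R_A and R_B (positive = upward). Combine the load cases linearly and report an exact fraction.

Load 1 — uniform load w=4 kN/m over full span:
  R_A = wL/2 = 4·8/2 = 16 kN
  R_B = wL/2 = 4·8/2 = 16 kN
Load 2 — applied couple M₀=-20 kN·m at a=16/3 m (b=L-a=8/3):
  R_A = M₀/L = (-20)/8 = -5/2 kN
  R_B = -M₀/L = -(-20)/8 = 5/2 kN
Load 3 — point force P=18 kN at a=24/5 m (b=L-a=16/5):
  R_A = Pb/L = 18·(16/5)/8 = 36/5 kN
  R_B = Pa/L = 18·(24/5)/8 = 54/5 kN
Load 4 — applied couple M₀=-20 kN·m at a=8/3 m (b=L-a=16/3):
  R_A = M₀/L = (-20)/8 = -5/2 kN
  R_B = -M₀/L = -(-20)/8 = 5/2 kN
Superposition: R_A = 91/5 kN, R_B = 159/5 kN

R_A = 91/5 kN, R_B = 159/5 kN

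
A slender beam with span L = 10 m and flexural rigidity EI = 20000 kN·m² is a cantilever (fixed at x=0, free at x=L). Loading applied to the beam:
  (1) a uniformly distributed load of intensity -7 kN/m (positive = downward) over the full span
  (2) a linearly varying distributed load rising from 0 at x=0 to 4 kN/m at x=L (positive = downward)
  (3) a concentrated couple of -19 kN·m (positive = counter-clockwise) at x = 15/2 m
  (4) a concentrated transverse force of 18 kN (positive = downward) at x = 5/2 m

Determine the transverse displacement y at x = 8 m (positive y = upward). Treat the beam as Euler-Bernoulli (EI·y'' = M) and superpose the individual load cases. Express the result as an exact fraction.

Load 1 — uniform load w=-7 kN/m over full span:
  y_1 = -wx²(x²-4Lx+6L²)/(24EI) = -(-7)·8²·(8²-4·10·8+6·10²)/(24·20000) = 602/1875 m
Load 2 — triangular load w₀=4 kN/m (0→w₀ over full span):
  y_2 = (w₀Lx³/12-w₀L²x²/6-w₀x⁵/(120L))/EI = (4·10·8³/12-4·10²·8²/6-4·8⁵/(120·10))/20000 = -6256/46875 m
Load 3 — applied couple M₀=-19 kN·m at a=15/2 m (b=L-a=5/2):
  y_3 = M₀a(2x-a)/(2EI)  [x>a] = (-19)·(15/2)·(2·8-(15/2))/(2·20000) = -969/32000 m
Load 4 — point force P=18 kN at a=5/2 m (b=L-a=15/2):
  y_4 = -Pa²(3x-a)/(6EI)  [x>a] = -18·(5/2)²·(3·8-(5/2))/(6·20000) = -129/6400 m
Superposition: y = Σ y_i = 823007/6000000 m ≈ 0.137168 m

y(8) = 823007/6000000 m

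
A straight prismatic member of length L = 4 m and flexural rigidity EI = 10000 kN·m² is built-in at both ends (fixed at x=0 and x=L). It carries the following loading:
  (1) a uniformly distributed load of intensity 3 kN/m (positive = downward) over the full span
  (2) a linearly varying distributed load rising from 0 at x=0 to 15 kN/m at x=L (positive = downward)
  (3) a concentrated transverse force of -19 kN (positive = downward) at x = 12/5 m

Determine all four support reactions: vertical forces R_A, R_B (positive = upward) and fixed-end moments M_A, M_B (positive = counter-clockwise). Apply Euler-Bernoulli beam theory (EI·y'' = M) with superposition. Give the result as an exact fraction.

Load 1 — uniform load w=3 kN/m over full span:
  R_A = wL/2 = 3·4/2 = 6 kN
  M_A = wL²/12 = 3·4²/12 = 4 kN·m
  R_B = wL/2 = 3·4/2 = 6 kN
  M_B = -wL²/12 = -3·4²/12 = -4 kN·m
Load 2 — triangular load w₀=15 kN/m (0→w₀ over full span):
  R_A = 3w₀L/20 = 3·15·4/20 = 9 kN
  M_A = w₀L²/30 = 15·4²/30 = 8 kN·m
  R_B = 7w₀L/20 = 7·15·4/20 = 21 kN
  M_B = -w₀L²/20 = -15·4²/20 = -12 kN·m
Load 3 — point force P=-19 kN at a=12/5 m (b=L-a=8/5):
  R_A = Pb²(3a+b)/L³ = (-19)·(8/5)²·(3·(12/5)+(8/5))/4³ = -836/125 kN
  M_A = Pab²/L² = (-19)·(12/5)·(8/5)²/4² = -912/125 kN·m
  R_B = Pa²(a+3b)/L³ = (-19)·(12/5)²·((12/5)+3·(8/5))/4³ = -1539/125 kN
  M_B = -Pa²b/L² = -(-19)·(12/5)²·(8/5)/4² = 1368/125 kN·m
Superposition: R_A = 1039/125 kN, M_A = 588/125 kN·m, R_B = 1836/125 kN, M_B = -632/125 kN·m

R_A = 1039/125 kN, M_A = 588/125 kN·m, R_B = 1836/125 kN, M_B = -632/125 kN·m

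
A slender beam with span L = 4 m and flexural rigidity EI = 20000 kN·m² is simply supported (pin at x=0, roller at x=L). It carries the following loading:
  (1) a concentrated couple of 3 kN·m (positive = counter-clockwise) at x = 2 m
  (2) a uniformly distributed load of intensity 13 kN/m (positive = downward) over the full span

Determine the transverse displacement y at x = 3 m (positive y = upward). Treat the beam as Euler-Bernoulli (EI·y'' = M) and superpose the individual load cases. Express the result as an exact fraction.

y(3) = -61/40000 m

Load 1 — applied couple M₀=3 kN·m at a=2 m (b=L-a=2):
  y_1 = (M₀x³/(6L)-M₀(x-a)²/2+C₁x)/EI  [x>a] with C₁=M₀(3b²-L²)/(6L)=-1/2 = (3·3³/(6·4)-3·(3-2)²/2+(-1/2)·3)/20000 = 3/160000 m
Load 2 — uniform load w=13 kN/m over full span:
  y_2 = -wx(L³-2Lx²+x³)/(24EI) = -13·3·(4³-2·4·3²+3³)/(24·20000) = -247/160000 m
Superposition: y = Σ y_i = -61/40000 m ≈ -0.001525 m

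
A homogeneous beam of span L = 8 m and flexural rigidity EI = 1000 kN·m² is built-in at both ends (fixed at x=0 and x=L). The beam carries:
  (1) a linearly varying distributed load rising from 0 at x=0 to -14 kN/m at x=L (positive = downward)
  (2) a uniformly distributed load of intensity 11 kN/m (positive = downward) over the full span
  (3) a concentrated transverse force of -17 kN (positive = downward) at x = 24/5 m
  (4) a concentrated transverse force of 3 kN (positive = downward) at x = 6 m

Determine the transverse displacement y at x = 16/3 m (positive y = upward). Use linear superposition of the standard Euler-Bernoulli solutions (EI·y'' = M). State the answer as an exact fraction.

Load 1 — triangular load w₀=-14 kN/m (0→w₀ over full span):
  y_1 = -w₀x²(L-x)²(x+2L)/(120LEI) = -(-14)·(16/3)²·(8-(16/3))²·((16/3)+2·8)/(120·8·1000) = 28672/455625 m
Load 2 — uniform load w=11 kN/m over full span:
  y_2 = -wx²(L-x)²/(24EI) = -11·(16/3)²·(8-(16/3))²/(24·1000) = -2816/30375 m
Load 3 — point force P=-17 kN at a=24/5 m (b=L-a=16/5):
  y_3 = -Pa²(L-x)²(3bL-(3b+a)(L-x))/(6L³EI)  [x>a] = -(-17)·(24/5)²·(8-(16/3))²·(3·(16/5)·8-(3·(16/5)+(24/5))·(8-(16/3)))/(6·8³·1000) = 544/15625 m
Load 4 — point force P=3 kN at a=6 m (b=L-a=2):
  y_4 = -Pb²x²(3aL-(3a+b)x)/(6L³EI)  [x≤a] = -3·2²·(16/3)²·(3·6·8-(3·6+2)·(16/3))/(6·8³·1000) = -14/3375 m
Superposition: y = Σ y_i = 10126/11390625 m ≈ 0.000889 m

y(16/3) = 10126/11390625 m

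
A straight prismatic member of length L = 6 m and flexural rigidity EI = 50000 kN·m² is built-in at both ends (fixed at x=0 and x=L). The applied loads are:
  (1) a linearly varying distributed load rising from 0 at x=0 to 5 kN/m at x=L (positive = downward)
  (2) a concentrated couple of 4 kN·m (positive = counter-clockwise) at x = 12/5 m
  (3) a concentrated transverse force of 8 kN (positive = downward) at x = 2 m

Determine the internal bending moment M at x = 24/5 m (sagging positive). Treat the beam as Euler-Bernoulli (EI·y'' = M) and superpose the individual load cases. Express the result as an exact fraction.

Load 1 — triangular load w₀=5 kN/m (0→w₀ over full span):
  M_1 = 3w₀Lx/20 - w₀L²/30 - w₀x³/(6L) = 3·5·6·(24/5)/20 - 5·6²/30 - 5·(24/5)³/(6·6) = 6/25 kN·m
Load 2 — applied couple M₀=4 kN·m at a=12/5 m (b=L-a=18/5):
  M_2 = R_Ax - M_A - M₀  [x>a] with R_A=24/25, M_A=12/25 = (24/25)·(24/5) - (12/25) - 4 = 16/125 kN·m
Load 3 — point force P=8 kN at a=2 m (b=L-a=4):
  M_3 = Pa²(a+3b)(L-x)/L³ - Pa²b/L²  [x>a] = 8·2²·(2+3·4)·(6-(24/5))/6³ - 8·2²·4/6² = -16/15 kN·m
Superposition: M = Σ M_i = -262/375 kN·m ≈ -0.698667 kN·m

M(24/5) = -262/375 kN·m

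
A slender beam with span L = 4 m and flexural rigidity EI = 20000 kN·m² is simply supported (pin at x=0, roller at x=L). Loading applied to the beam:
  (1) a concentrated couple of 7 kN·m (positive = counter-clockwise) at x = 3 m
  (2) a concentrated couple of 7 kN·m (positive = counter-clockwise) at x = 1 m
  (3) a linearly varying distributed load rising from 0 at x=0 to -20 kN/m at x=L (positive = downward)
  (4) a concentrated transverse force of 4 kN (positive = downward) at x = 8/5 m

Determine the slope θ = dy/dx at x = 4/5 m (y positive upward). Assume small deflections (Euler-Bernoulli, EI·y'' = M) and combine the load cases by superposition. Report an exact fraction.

θ(4/5) = 80623/90000000 rad

Load 1 — applied couple M₀=7 kN·m at a=3 m (b=L-a=1):
  θ_1 = (M₀x²/(2L)+C₁)/EI  [x≤a] with C₁=M₀(3b²-L²)/(6L)=-91/24 = (7·(4/5)²/(2·4)+(-91/24))/20000 = -1939/12000000 rad
Load 2 — applied couple M₀=7 kN·m at a=1 m (b=L-a=3):
  θ_2 = (M₀x²/(2L)+C₁)/EI  [x≤a] with C₁=M₀(3b²-L²)/(6L)=77/24 = (7·(4/5)²/(2·4)+(77/24))/20000 = 2261/12000000 rad
Load 3 — triangular load w₀=-20 kN/m (0→w₀ over full span):
  θ_3 = -w₀(7L⁴-30L²x²+15x⁴)/(360LEI) = -(-20)·(7·4⁴-30·4²·(4/5)²+15·(4/5)⁴)/(360·4·20000) = 728/703125 rad
Load 4 — point force P=4 kN at a=8/5 m (b=L-a=12/5):
  θ_4 = -Pb(L²-b²-3x²)/(6LEI)  [x≤a] = -4·(12/5)·(4²-(12/5)²-3·(4/5)²)/(6·4·20000) = -13/78125 rad
Superposition: θ = Σ θ_i = 80623/90000000 rad ≈ 0.000896 rad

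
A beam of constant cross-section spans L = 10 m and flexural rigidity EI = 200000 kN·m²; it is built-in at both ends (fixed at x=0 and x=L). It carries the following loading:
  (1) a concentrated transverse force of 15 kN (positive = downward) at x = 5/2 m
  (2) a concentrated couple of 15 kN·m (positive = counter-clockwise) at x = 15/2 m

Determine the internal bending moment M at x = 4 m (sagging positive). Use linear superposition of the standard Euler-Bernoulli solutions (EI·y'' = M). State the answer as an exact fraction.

Load 1 — point force P=15 kN at a=5/2 m (b=L-a=15/2):
  M_1 = Pa²(a+3b)(L-x)/L³ - Pa²b/L²  [x>a] = 15·(5/2)²·((5/2)+3·(15/2))·(10-4)/10³ - 15·(5/2)²·(15/2)/10² = 225/32 kN·m
Load 2 — applied couple M₀=15 kN·m at a=15/2 m (b=L-a=5/2):
  M_2 = R_Ax - M_A  [x≤a] with R_A=27/16, M_A=75/16 = (27/16)·4 - (75/16) = 33/16 kN·m
Superposition: M = Σ M_i = 291/32 kN·m ≈ 9.093750 kN·m

M(4) = 291/32 kN·m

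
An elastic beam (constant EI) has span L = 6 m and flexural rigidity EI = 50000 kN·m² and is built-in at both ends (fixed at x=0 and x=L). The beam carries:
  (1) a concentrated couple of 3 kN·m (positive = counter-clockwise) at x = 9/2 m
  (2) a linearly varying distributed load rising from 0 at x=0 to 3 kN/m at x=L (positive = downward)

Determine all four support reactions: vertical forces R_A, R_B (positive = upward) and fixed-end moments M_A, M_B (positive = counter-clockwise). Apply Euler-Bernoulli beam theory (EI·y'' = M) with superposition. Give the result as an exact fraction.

Load 1 — applied couple M₀=3 kN·m at a=9/2 m (b=L-a=3/2):
  R_A = 6M₀ab/L³ = 6·3·(9/2)·(3/2)/6³ = 9/16 kN
  M_A = M₀b(2a-b)/L² = 3·(3/2)·(2·(9/2)-(3/2))/6² = 15/16 kN·m
  R_B = -6M₀ab/L³ = -6·3·(9/2)·(3/2)/6³ = -9/16 kN
  M_B = M₀a(2b-a)/L² = 3·(9/2)·(2·(3/2)-(9/2))/6² = -9/16 kN·m
Load 2 — triangular load w₀=3 kN/m (0→w₀ over full span):
  R_A = 3w₀L/20 = 3·3·6/20 = 27/10 kN
  M_A = w₀L²/30 = 3·6²/30 = 18/5 kN·m
  R_B = 7w₀L/20 = 7·3·6/20 = 63/10 kN
  M_B = -w₀L²/20 = -3·6²/20 = -27/5 kN·m
Superposition: R_A = 261/80 kN, M_A = 363/80 kN·m, R_B = 459/80 kN, M_B = -477/80 kN·m

R_A = 261/80 kN, M_A = 363/80 kN·m, R_B = 459/80 kN, M_B = -477/80 kN·m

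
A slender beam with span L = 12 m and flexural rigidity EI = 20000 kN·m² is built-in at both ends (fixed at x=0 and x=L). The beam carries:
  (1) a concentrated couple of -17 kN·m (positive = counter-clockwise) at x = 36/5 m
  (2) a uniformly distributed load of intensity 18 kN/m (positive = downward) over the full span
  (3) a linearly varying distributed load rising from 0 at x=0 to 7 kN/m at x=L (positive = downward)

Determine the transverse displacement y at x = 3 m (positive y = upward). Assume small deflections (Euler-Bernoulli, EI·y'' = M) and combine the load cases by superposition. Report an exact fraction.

Load 1 — applied couple M₀=-17 kN·m at a=36/5 m (b=L-a=24/5):
  y_1 = (R_Ax³/6 - M_Ax²/2)/EI  [x≤a] with R_A=-51/25, M_A=-136/25 = ((-51/25)·3³/6 - (-136/25)·3²/2)/20000 = 153/200000 m
Load 2 — uniform load w=18 kN/m over full span:
  y_2 = -wx²(L-x)²/(24EI) = -18·3²·(12-3)²/(24·20000) = -2187/80000 m
Load 3 — triangular load w₀=7 kN/m (0→w₀ over full span):
  y_3 = -w₀x²(L-x)²(x+2L)/(120LEI) = -7·3²·(12-3)²·(3+2·12)/(120·12·20000) = -15309/3200000 m
Superposition: y = Σ y_i = -100341/3200000 m ≈ -0.031357 m

y(3) = -100341/3200000 m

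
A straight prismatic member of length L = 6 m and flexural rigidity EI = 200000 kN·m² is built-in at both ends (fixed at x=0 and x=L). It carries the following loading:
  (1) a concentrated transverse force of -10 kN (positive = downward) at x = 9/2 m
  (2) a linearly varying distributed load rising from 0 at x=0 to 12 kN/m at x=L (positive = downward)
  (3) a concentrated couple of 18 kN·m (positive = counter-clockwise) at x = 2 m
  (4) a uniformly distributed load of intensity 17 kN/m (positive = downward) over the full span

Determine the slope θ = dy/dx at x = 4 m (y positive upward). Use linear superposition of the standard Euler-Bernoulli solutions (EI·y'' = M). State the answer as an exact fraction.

Load 1 — point force P=-10 kN at a=9/2 m (b=L-a=3/2):
  θ_1 = -Pb²x(2aL-(3a+b)x)/(2L³EI)  [x≤a] = -(-10)·(3/2)²·4·(2·(9/2)·6-(3·(9/2)+(3/2))·4)/(2·6³·200000) = -1/160000 rad
Load 2 — triangular load w₀=12 kN/m (0→w₀ over full span):
  θ_2 = -w₀(2x(L-x)(L-2x)(x+2L)+x²(L-x)²)/(120LEI) = -12·(2·4·(6-4)·(6-2·4)·(4+2·6)+4²·(6-4)²)/(120·6·200000) = 7/187500 rad
Load 3 — applied couple M₀=18 kN·m at a=2 m (b=L-a=4):
  θ_3 = (R_Ax²/2 - M_Ax - M₀(x-a))/EI  [x>a] with R_A=4, M_A=0 = (4·4²/2 - 0·4 - 18·(4-2))/200000 = -1/50000 rad
Load 4 — uniform load w=17 kN/m over full span:
  θ_4 = -wx(L-x)(L-2x)/(12EI) = -17·4·(6-4)·(6-2·4)/(12·200000) = 17/150000 rad
Superposition: θ = Σ θ_i = 1493/12000000 rad ≈ 0.000124 rad

θ(4) = 1493/12000000 rad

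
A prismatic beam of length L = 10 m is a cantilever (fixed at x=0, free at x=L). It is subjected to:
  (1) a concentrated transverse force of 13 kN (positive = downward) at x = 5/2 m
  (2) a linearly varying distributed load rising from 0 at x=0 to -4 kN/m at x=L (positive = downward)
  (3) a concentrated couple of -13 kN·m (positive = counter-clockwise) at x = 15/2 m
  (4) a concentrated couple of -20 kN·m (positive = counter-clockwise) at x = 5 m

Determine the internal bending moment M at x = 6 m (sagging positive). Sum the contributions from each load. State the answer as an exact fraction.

M(6) = 221/15 kN·m

Load 1 — point force P=13 kN at a=5/2 m (b=L-a=15/2):
  M_1 = 0  [x>a] = 0 kN·m
Load 2 — triangular load w₀=-4 kN/m (0→w₀ over full span):
  M_2 = w₀Lx/2 - w₀L²/3 - w₀x³/(6L) = (-4)·10·6/2 - (-4)·10²/3 - (-4)·6³/(6·10) = 416/15 kN·m
Load 3 — applied couple M₀=-13 kN·m at a=15/2 m (b=L-a=5/2):
  M_3 = M₀  [x≤a] = (-13) = -13 kN·m
Load 4 — applied couple M₀=-20 kN·m at a=5 m (b=L-a=5):
  M_4 = 0  [x>a] = 0 kN·m
Superposition: M = Σ M_i = 221/15 kN·m ≈ 14.733333 kN·m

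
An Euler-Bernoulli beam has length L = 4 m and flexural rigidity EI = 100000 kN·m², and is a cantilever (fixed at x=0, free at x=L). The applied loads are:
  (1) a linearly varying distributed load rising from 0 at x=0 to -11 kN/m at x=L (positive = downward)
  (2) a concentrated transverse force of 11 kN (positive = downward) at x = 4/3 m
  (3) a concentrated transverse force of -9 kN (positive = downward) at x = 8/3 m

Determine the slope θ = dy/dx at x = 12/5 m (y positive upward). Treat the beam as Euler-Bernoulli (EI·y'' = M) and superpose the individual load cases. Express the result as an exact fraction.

θ(12/5) = 72523/70312500 rad

Load 1 — triangular load w₀=-11 kN/m (0→w₀ over full span):
  θ_1 = (w₀Lx²/4-w₀L²x/3-w₀x⁴/(24L))/EI = ((-11)·4·(12/5)²/4-(-11)·4²·(12/5)/3-(-11)·(12/5)⁴/(24·4))/100000 = 6347/7812500 rad
Load 2 — point force P=11 kN at a=4/3 m (b=L-a=8/3):
  θ_2 = -Pa²/(2EI)  [x>a] = -11·(4/3)²/(2·100000) = -11/112500 rad
Load 3 — point force P=-9 kN at a=8/3 m (b=L-a=4/3):
  θ_3 = -Px(2a-x)/(2EI)  [x≤a] = -(-9)·(12/5)·(2·(8/3)-(12/5))/(2·100000) = 99/312500 rad
Superposition: θ = Σ θ_i = 72523/70312500 rad ≈ 0.001031 rad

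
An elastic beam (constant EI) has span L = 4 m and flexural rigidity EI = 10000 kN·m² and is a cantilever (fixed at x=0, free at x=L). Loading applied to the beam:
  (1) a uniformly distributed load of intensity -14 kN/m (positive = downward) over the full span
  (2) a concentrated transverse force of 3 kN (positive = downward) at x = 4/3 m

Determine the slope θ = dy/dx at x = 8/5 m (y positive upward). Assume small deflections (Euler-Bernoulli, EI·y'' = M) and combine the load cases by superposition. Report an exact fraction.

Load 1 — uniform load w=-14 kN/m over full span:
  θ_1 = -wx(x²-3Lx+3L²)/(6EI) = -(-14)·(8/5)·((8/5)²-3·4·(8/5)+3·4²)/(6·10000) = 2744/234375 rad
Load 2 — point force P=3 kN at a=4/3 m (b=L-a=8/3):
  θ_2 = -Pa²/(2EI)  [x>a] = -3·(4/3)²/(2·10000) = -1/3750 rad
Superposition: θ = Σ θ_i = 5363/468750 rad ≈ 0.011441 rad

θ(8/5) = 5363/468750 rad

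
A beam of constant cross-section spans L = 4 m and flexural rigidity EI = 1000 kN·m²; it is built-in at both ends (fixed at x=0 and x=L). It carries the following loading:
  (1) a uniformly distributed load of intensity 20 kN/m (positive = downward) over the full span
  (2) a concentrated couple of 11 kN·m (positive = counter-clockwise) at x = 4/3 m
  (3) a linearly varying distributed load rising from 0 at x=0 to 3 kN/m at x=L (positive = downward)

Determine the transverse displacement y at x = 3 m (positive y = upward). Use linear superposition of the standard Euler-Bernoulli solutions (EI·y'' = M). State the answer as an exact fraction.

Load 1 — uniform load w=20 kN/m over full span:
  y_1 = -wx²(L-x)²/(24EI) = -20·3²·(4-3)²/(24·1000) = -3/400 m
Load 2 — applied couple M₀=11 kN·m at a=4/3 m (b=L-a=8/3):
  y_2 = (R_Ax³/6 - M_Ax²/2 - M₀(x-a)²/2)/EI  [x>a] with R_A=11/3, M_A=0 = ((11/3)·3³/6 - 0·3²/2 - 11·(3-(4/3))²/2)/1000 = 11/9000 m
Load 3 — triangular load w₀=3 kN/m (0→w₀ over full span):
  y_3 = -w₀x²(L-x)²(x+2L)/(120LEI) = -3·3²·(4-3)²·(3+2·4)/(120·4·1000) = -99/160000 m
Superposition: y = Σ y_i = -9931/1440000 m ≈ -0.006897 m

y(3) = -9931/1440000 m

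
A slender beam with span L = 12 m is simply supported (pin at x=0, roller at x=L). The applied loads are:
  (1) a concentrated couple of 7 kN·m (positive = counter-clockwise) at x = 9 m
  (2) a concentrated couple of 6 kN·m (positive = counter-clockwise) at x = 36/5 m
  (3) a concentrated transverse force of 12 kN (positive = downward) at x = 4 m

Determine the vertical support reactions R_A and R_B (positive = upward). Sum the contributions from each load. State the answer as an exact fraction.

Load 1 — applied couple M₀=7 kN·m at a=9 m (b=L-a=3):
  R_A = M₀/L = 7/12 kN
  R_B = -M₀/L = -7/12 kN
Load 2 — applied couple M₀=6 kN·m at a=36/5 m (b=L-a=24/5):
  R_A = M₀/L = 6/12 = 1/2 kN
  R_B = -M₀/L = -6/12 = -1/2 kN
Load 3 — point force P=12 kN at a=4 m (b=L-a=8):
  R_A = Pb/L = 12·8/12 = 8 kN
  R_B = Pa/L = 12·4/12 = 4 kN
Superposition: R_A = 109/12 kN, R_B = 35/12 kN

R_A = 109/12 kN, R_B = 35/12 kN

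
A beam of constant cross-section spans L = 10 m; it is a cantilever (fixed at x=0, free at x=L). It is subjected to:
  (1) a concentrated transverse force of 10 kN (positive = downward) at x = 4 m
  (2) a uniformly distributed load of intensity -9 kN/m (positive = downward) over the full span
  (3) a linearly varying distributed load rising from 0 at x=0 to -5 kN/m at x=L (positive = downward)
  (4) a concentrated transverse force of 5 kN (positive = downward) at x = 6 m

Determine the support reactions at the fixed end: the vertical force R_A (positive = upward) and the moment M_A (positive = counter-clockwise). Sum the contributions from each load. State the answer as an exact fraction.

Load 1 — point force P=10 kN at a=4 m (b=L-a=6):
  R_A = P = 10 kN
  M_A = Pa = 10·4 = 40 kN·m
Load 2 — uniform load w=-9 kN/m over full span:
  R_A = wL = (-9)·10 = -90 kN
  M_A = wL²/2 = (-9)·10²/2 = -450 kN·m
Load 3 — triangular load w₀=-5 kN/m (0→w₀ over full span):
  R_A = w₀L/2 = (-5)·10/2 = -25 kN
  M_A = w₀L²/3 = (-5)·10²/3 = -500/3 kN·m
Load 4 — point force P=5 kN at a=6 m (b=L-a=4):
  R_A = P = 5 kN
  M_A = Pa = 5·6 = 30 kN·m
Superposition: R_A = -100 kN, M_A = -1640/3 kN·m

R_A = -100 kN, M_A = -1640/3 kN·m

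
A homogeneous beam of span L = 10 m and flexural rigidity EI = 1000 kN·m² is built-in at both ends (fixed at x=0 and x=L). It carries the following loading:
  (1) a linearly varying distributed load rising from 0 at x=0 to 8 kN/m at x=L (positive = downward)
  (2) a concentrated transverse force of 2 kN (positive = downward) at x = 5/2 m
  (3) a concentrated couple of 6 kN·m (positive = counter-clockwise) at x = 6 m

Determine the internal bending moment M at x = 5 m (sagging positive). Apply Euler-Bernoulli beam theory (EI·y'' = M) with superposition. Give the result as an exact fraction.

M(5) = 2363/120 kN·m

Load 1 — triangular load w₀=8 kN/m (0→w₀ over full span):
  M_1 = 3w₀Lx/20 - w₀L²/30 - w₀x³/(6L) = 3·8·10·5/20 - 8·10²/30 - 8·5³/(6·10) = 50/3 kN·m
Load 2 — point force P=2 kN at a=5/2 m (b=L-a=15/2):
  M_2 = Pa²(a+3b)(L-x)/L³ - Pa²b/L²  [x>a] = 2·(5/2)²·((5/2)+3·(15/2))·(10-5)/10³ - 2·(5/2)²·(15/2)/10² = 5/8 kN·m
Load 3 — applied couple M₀=6 kN·m at a=6 m (b=L-a=4):
  M_3 = R_Ax - M_A  [x≤a] with R_A=108/125, M_A=48/25 = (108/125)·5 - (48/25) = 12/5 kN·m
Superposition: M = Σ M_i = 2363/120 kN·m ≈ 19.691667 kN·m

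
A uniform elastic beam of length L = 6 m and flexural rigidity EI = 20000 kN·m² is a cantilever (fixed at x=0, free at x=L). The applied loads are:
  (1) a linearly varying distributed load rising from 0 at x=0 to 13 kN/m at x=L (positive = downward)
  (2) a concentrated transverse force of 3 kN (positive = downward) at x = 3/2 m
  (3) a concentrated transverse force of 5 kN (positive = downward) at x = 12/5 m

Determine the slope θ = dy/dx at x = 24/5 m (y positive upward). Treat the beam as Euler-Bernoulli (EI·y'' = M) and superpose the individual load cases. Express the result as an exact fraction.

θ(24/5) = -1826091/100000000 rad

Load 1 — triangular load w₀=13 kN/m (0→w₀ over full span):
  θ_1 = (w₀Lx²/4-w₀L²x/3-w₀x⁴/(24L))/EI = (13·6·(24/5)²/4-13·6²·(24/5)/3-13·(24/5)⁴/(24·6))/20000 = -6786/390625 rad
Load 2 — point force P=3 kN at a=3/2 m (b=L-a=9/2):
  θ_2 = -Pa²/(2EI)  [x>a] = -3·(3/2)²/(2·20000) = -27/160000 rad
Load 3 — point force P=5 kN at a=12/5 m (b=L-a=18/5):
  θ_3 = -Pa²/(2EI)  [x>a] = -5·(12/5)²/(2·20000) = -9/12500 rad
Superposition: θ = Σ θ_i = -1826091/100000000 rad ≈ -0.018261 rad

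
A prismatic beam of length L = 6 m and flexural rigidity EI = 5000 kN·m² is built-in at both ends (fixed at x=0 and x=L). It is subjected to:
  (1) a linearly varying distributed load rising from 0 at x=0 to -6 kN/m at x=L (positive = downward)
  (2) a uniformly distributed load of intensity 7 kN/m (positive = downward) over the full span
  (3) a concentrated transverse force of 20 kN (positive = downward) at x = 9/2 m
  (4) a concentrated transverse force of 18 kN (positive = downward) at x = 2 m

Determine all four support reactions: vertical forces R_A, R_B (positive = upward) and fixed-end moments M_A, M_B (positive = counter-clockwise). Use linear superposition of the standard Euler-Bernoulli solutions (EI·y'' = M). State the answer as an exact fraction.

Load 1 — triangular load w₀=-6 kN/m (0→w₀ over full span):
  R_A = 3w₀L/20 = 3·(-6)·6/20 = -27/5 kN
  M_A = w₀L²/30 = (-6)·6²/30 = -36/5 kN·m
  R_B = 7w₀L/20 = 7·(-6)·6/20 = -63/5 kN
  M_B = -w₀L²/20 = -(-6)·6²/20 = 54/5 kN·m
Load 2 — uniform load w=7 kN/m over full span:
  R_A = wL/2 = 7·6/2 = 21 kN
  M_A = wL²/12 = 7·6²/12 = 21 kN·m
  R_B = wL/2 = 7·6/2 = 21 kN
  M_B = -wL²/12 = -7·6²/12 = -21 kN·m
Load 3 — point force P=20 kN at a=9/2 m (b=L-a=3/2):
  R_A = Pb²(3a+b)/L³ = 20·(3/2)²·(3·(9/2)+(3/2))/6³ = 25/8 kN
  M_A = Pab²/L² = 20·(9/2)·(3/2)²/6² = 45/8 kN·m
  R_B = Pa²(a+3b)/L³ = 20·(9/2)²·((9/2)+3·(3/2))/6³ = 135/8 kN
  M_B = -Pa²b/L² = -20·(9/2)²·(3/2)/6² = -135/8 kN·m
Load 4 — point force P=18 kN at a=2 m (b=L-a=4):
  R_A = Pb²(3a+b)/L³ = 18·4²·(3·2+4)/6³ = 40/3 kN
  M_A = Pab²/L² = 18·2·4²/6² = 16 kN·m
  R_B = Pa²(a+3b)/L³ = 18·2²·(2+3·4)/6³ = 14/3 kN
  M_B = -Pa²b/L² = -18·2²·4/6² = -8 kN·m
Superposition: R_A = 3847/120 kN, M_A = 1417/40 kN·m, R_B = 3593/120 kN, M_B = -1403/40 kN·m

R_A = 3847/120 kN, M_A = 1417/40 kN·m, R_B = 3593/120 kN, M_B = -1403/40 kN·m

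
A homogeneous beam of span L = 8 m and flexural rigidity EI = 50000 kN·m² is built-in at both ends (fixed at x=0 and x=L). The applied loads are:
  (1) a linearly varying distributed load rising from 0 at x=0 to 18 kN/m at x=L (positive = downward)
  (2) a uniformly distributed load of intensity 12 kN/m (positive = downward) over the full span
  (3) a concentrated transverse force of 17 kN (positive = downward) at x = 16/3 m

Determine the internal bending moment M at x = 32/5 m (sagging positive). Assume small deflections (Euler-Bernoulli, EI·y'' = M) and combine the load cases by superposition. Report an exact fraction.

M(32/5) = -128/125 kN·m

Load 1 — triangular load w₀=18 kN/m (0→w₀ over full span):
  M_1 = 3w₀Lx/20 - w₀L²/30 - w₀x³/(6L) = 3·18·8·(32/5)/20 - 18·8²/30 - 18·(32/5)³/(6·8) = 192/125 kN·m
Load 2 — uniform load w=12 kN/m over full span:
  M_2 = wLx/2 - wL²/12 - wx²/2 = 12·8·(32/5)/2 - 12·8²/12 - 12·(32/5)²/2 = -64/25 kN·m
Load 3 — point force P=17 kN at a=16/3 m (b=L-a=8/3):
  M_3 = Pa²(a+3b)(L-x)/L³ - Pa²b/L²  [x>a] = 17·(16/3)²·((16/3)+3·(8/3))·(8-(32/5))/8³ - 17·(16/3)²·(8/3)/8² = 0 kN·m
Superposition: M = Σ M_i = -128/125 kN·m ≈ -1.024000 kN·m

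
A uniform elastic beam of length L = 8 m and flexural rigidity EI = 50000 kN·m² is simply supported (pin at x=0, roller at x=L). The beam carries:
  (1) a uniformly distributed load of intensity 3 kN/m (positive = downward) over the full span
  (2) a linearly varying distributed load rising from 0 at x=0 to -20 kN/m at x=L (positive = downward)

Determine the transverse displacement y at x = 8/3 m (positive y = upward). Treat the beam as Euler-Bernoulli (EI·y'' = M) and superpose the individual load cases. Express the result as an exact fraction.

Load 1 — uniform load w=3 kN/m over full span:
  y_1 = -wx(L³-2Lx²+x³)/(24EI) = -3·(8/3)·(8³-2·8·(8/3)²+(8/3)³)/(24·50000) = -704/253125 m
Load 2 — triangular load w₀=-20 kN/m (0→w₀ over full span):
  y_2 = -w₀x(7L⁴-10L²x²+3x⁴)/(360LEI) = -(-20)·(8/3)·(7·8⁴-10·8²·(8/3)²+3·(8/3)⁴)/(360·8·50000) = 4096/455625 m
Superposition: y = Σ y_i = 14144/2278125 m ≈ 0.006209 m

y(8/3) = 14144/2278125 m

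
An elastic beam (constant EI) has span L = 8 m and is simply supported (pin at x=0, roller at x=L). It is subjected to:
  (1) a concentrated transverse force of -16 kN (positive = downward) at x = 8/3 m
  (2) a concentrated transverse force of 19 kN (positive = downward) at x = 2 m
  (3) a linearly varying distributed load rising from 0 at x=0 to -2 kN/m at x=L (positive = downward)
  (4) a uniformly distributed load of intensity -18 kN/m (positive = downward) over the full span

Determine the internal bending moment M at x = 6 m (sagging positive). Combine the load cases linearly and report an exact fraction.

M(6) = -697/6 kN·m

Load 1 — point force P=-16 kN at a=8/3 m (b=L-a=16/3):
  M_1 = Pa(L-x)/L  [x>a] = (-16)·(8/3)·(8-6)/8 = -32/3 kN·m
Load 2 — point force P=19 kN at a=2 m (b=L-a=6):
  M_2 = Pa(L-x)/L  [x>a] = 19·2·(8-6)/8 = 19/2 kN·m
Load 3 — triangular load w₀=-2 kN/m (0→w₀ over full span):
  M_3 = w₀Lx/6 - w₀x³/(6L) = (-2)·8·6/6 - (-2)·6³/(6·8) = -7 kN·m
Load 4 — uniform load w=-18 kN/m over full span:
  M_4 = wx(L-x)/2 = (-18)·6·(8-6)/2 = -108 kN·m
Superposition: M = Σ M_i = -697/6 kN·m ≈ -116.166667 kN·m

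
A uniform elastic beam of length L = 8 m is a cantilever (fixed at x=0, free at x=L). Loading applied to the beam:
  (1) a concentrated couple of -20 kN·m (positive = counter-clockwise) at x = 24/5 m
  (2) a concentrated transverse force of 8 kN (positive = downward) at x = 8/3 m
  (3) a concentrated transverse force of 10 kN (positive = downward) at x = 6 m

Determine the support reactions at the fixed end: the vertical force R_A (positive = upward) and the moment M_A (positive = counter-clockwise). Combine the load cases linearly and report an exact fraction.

R_A = 18 kN, M_A = 304/3 kN·m

Load 1 — applied couple M₀=-20 kN·m at a=24/5 m (b=L-a=16/5):
  R_A = 0 kN
  M_A = -M₀ = -(-20) = 20 kN·m
Load 2 — point force P=8 kN at a=8/3 m (b=L-a=16/3):
  R_A = P = 8 kN
  M_A = Pa = 8·(8/3) = 64/3 kN·m
Load 3 — point force P=10 kN at a=6 m (b=L-a=2):
  R_A = P = 10 kN
  M_A = Pa = 10·6 = 60 kN·m
Superposition: R_A = 18 kN, M_A = 304/3 kN·m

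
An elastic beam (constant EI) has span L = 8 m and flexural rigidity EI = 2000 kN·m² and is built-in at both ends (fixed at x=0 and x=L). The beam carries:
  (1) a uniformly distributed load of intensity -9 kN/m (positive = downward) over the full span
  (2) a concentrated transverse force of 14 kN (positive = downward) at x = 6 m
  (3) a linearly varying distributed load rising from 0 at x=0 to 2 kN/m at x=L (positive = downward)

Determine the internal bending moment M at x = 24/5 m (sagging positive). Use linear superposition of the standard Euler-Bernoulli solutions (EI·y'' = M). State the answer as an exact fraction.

M(24/5) = -19837/1500 kN·m

Load 1 — uniform load w=-9 kN/m over full span:
  M_1 = wLx/2 - wL²/12 - wx²/2 = (-9)·8·(24/5)/2 - (-9)·8²/12 - (-9)·(24/5)²/2 = -528/25 kN·m
Load 2 — point force P=14 kN at a=6 m (b=L-a=2):
  M_2 = Pb²(3a+b)x/L³ - Pab²/L²  [x≤a] = 14·2²·(3·6+2)·(24/5)/8³ - 14·6·2²/8² = 21/4 kN·m
Load 3 — triangular load w₀=2 kN/m (0→w₀ over full span):
  M_3 = 3w₀Lx/20 - w₀L²/30 - w₀x³/(6L) = 3·2·8·(24/5)/20 - 2·8²/30 - 2·(24/5)³/(6·8) = 992/375 kN·m
Superposition: M = Σ M_i = -19837/1500 kN·m ≈ -13.224667 kN·m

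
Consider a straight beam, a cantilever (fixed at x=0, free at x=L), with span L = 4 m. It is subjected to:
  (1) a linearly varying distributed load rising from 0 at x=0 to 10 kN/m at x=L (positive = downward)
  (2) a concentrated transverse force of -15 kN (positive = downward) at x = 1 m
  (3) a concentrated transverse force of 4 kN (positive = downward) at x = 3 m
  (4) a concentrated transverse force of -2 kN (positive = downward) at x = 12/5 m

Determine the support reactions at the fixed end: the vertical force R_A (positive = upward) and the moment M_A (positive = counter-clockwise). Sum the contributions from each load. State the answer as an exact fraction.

R_A = 7 kN, M_A = 683/15 kN·m

Load 1 — triangular load w₀=10 kN/m (0→w₀ over full span):
  R_A = w₀L/2 = 10·4/2 = 20 kN
  M_A = w₀L²/3 = 10·4²/3 = 160/3 kN·m
Load 2 — point force P=-15 kN at a=1 m (b=L-a=3):
  R_A = P = (-15) = -15 kN
  M_A = Pa = (-15)·1 = -15 kN·m
Load 3 — point force P=4 kN at a=3 m (b=L-a=1):
  R_A = P = 4 kN
  M_A = Pa = 4·3 = 12 kN·m
Load 4 — point force P=-2 kN at a=12/5 m (b=L-a=8/5):
  R_A = P = (-2) = -2 kN
  M_A = Pa = (-2)·(12/5) = -24/5 kN·m
Superposition: R_A = 7 kN, M_A = 683/15 kN·m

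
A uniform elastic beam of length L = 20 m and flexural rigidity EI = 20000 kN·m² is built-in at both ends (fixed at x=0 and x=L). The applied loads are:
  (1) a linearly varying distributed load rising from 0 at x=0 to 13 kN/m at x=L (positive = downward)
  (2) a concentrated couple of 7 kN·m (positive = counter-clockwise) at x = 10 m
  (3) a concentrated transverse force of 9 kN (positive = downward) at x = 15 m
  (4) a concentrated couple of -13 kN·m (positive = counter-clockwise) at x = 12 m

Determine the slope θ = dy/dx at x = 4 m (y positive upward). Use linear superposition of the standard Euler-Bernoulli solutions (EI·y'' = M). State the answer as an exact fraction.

Load 1 — triangular load w₀=13 kN/m (0→w₀ over full span):
  θ_1 = -w₀(2x(L-x)(L-2x)(x+2L)+x²(L-x)²)/(120LEI) = -13·(2·4·(20-4)·(20-2·4)·(4+2·20)+4²·(20-4)²)/(120·20·20000) = -182/9375 rad
Load 2 — applied couple M₀=7 kN·m at a=10 m (b=L-a=10):
  θ_2 = (R_Ax²/2 - M_Ax)/EI  [x≤a] with R_A=21/40, M_A=7/4 = ((21/40)·4²/2 - (7/4)·4)/20000 = -7/50000 rad
Load 3 — point force P=9 kN at a=15 m (b=L-a=5):
  θ_3 = -Pb²x(2aL-(3a+b)x)/(2L³EI)  [x≤a] = -9·5²·4·(2·15·20-(3·15+5)·4)/(2·20³·20000) = -9/8000 rad
Load 4 — applied couple M₀=-13 kN·m at a=12 m (b=L-a=8):
  θ_4 = (R_Ax²/2 - M_Ax)/EI  [x≤a] with R_A=-117/125, M_A=-104/25 = ((-117/125)·4²/2 - (-104/25)·4)/20000 = 143/312500 rad
Superposition: θ = Σ θ_i = -303311/15000000 rad ≈ -0.020221 rad

θ(4) = -303311/15000000 rad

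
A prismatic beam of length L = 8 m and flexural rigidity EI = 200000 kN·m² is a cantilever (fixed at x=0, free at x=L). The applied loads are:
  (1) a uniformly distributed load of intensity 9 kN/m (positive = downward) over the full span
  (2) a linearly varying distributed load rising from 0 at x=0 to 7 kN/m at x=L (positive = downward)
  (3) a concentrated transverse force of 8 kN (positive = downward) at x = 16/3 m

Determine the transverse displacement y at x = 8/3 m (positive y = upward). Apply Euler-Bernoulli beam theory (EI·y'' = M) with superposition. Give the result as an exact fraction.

y(8/3) = -78896/11390625 m

Load 1 — uniform load w=9 kN/m over full span:
  y_1 = -wx²(x²-4Lx+6L²)/(24EI) = -9·(8/3)²·((8/3)²-4·8·(8/3)+6·8²)/(24·200000) = -344/84375 m
Load 2 — triangular load w₀=7 kN/m (0→w₀ over full span):
  y_2 = (w₀Lx³/12-w₀L²x²/6-w₀x⁵/(120L))/EI = (7·8·(8/3)³/12-7·8²·(8/3)²/6-7·(8/3)⁵/(120·8))/200000 = -25256/11390625 m
Load 3 — point force P=8 kN at a=16/3 m (b=L-a=8/3):
  y_3 = -Px²(3a-x)/(6EI)  [x≤a] = -8·(8/3)²·(3·(16/3)-(8/3))/(6·200000) = -32/50625 m
Superposition: y = Σ y_i = -78896/11390625 m ≈ -0.006926 m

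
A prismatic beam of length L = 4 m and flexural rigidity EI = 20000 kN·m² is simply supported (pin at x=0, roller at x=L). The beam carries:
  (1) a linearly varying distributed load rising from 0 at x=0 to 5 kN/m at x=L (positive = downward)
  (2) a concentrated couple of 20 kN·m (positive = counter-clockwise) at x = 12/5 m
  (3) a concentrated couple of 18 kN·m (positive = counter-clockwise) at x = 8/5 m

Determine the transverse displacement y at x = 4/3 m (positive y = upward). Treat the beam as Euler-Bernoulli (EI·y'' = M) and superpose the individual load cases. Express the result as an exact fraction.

Load 1 — triangular load w₀=5 kN/m (0→w₀ over full span):
  y_1 = -w₀x(7L⁴-10L²x²+3x⁴)/(360LEI) = -5·(4/3)·(7·4⁴-10·4²·(4/3)²+3·(4/3)⁴)/(360·4·20000) = -32/91125 m
Load 2 — applied couple M₀=20 kN·m at a=12/5 m (b=L-a=8/5):
  y_2 = (M₀x³/(6L)+C₁x)/EI  [x≤a] with C₁=M₀(3b²-L²)/(6L)=-104/15 = (20·(4/3)³/(6·4)+(-104/15)·(4/3))/20000 = -92/253125 m
Load 3 — applied couple M₀=18 kN·m at a=8/5 m (b=L-a=12/5):
  y_3 = (M₀x³/(6L)+C₁x)/EI  [x≤a] with C₁=M₀(3b²-L²)/(6L)=24/25 = (18·(4/3)³/(6·4)+(24/25)·(4/3))/20000 = 43/281250 m
Superposition: y = Σ y_i = -12797/22781250 m ≈ -0.000562 m

y(4/3) = -12797/22781250 m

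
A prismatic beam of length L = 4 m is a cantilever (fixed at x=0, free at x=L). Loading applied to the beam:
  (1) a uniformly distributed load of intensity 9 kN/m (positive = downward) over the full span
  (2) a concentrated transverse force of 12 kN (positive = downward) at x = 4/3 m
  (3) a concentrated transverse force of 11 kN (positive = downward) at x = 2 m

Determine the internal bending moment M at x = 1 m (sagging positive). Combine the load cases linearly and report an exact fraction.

Load 1 — uniform load w=9 kN/m over full span:
  M_1 = -w(L-x)²/2 = -9·(4-1)²/2 = -81/2 kN·m
Load 2 — point force P=12 kN at a=4/3 m (b=L-a=8/3):
  M_2 = -P(a-x)  [x≤a] = -12·((4/3)-1) = -4 kN·m
Load 3 — point force P=11 kN at a=2 m (b=L-a=2):
  M_3 = -P(a-x)  [x≤a] = -11·(2-1) = -11 kN·m
Superposition: M = Σ M_i = -111/2 kN·m ≈ -55.500000 kN·m

M(1) = -111/2 kN·m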